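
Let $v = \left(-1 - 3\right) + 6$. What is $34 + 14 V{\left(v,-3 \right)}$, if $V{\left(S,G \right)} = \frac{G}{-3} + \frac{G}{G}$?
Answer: $62$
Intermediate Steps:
$v = 2$ ($v = -4 + 6 = 2$)
$V{\left(S,G \right)} = 1 - \frac{G}{3}$ ($V{\left(S,G \right)} = G \left(- \frac{1}{3}\right) + 1 = - \frac{G}{3} + 1 = 1 - \frac{G}{3}$)
$34 + 14 V{\left(v,-3 \right)} = 34 + 14 \left(1 - -1\right) = 34 + 14 \left(1 + 1\right) = 34 + 14 \cdot 2 = 34 + 28 = 62$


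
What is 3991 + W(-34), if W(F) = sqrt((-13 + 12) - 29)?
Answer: 3991 + I*sqrt(30) ≈ 3991.0 + 5.4772*I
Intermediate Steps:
W(F) = I*sqrt(30) (W(F) = sqrt(-1 - 29) = sqrt(-30) = I*sqrt(30))
3991 + W(-34) = 3991 + I*sqrt(30)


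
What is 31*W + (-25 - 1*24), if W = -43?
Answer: -1382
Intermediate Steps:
31*W + (-25 - 1*24) = 31*(-43) + (-25 - 1*24) = -1333 + (-25 - 24) = -1333 - 49 = -1382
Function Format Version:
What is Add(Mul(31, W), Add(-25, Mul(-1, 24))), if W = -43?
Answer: -1382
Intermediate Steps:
Add(Mul(31, W), Add(-25, Mul(-1, 24))) = Add(Mul(31, -43), Add(-25, Mul(-1, 24))) = Add(-1333, Add(-25, -24)) = Add(-1333, -49) = -1382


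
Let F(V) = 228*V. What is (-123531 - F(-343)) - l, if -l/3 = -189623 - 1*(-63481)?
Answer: -423753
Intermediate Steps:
l = 378426 (l = -3*(-189623 - 1*(-63481)) = -3*(-189623 + 63481) = -3*(-126142) = 378426)
(-123531 - F(-343)) - l = (-123531 - 228*(-343)) - 1*378426 = (-123531 - 1*(-78204)) - 378426 = (-123531 + 78204) - 378426 = -45327 - 378426 = -423753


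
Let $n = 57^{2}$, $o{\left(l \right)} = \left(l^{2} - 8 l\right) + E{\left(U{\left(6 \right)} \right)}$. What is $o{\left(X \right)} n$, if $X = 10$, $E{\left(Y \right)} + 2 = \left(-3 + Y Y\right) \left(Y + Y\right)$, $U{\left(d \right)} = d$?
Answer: $1345086$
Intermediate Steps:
$E{\left(Y \right)} = -2 + 2 Y \left(-3 + Y^{2}\right)$ ($E{\left(Y \right)} = -2 + \left(-3 + Y Y\right) \left(Y + Y\right) = -2 + \left(-3 + Y^{2}\right) 2 Y = -2 + 2 Y \left(-3 + Y^{2}\right)$)
$o{\left(l \right)} = 394 + l^{2} - 8 l$ ($o{\left(l \right)} = \left(l^{2} - 8 l\right) - \left(38 - 432\right) = \left(l^{2} - 8 l\right) - -394 = \left(l^{2} - 8 l\right) + 394 = 394 + l^{2} - 8 l$)
$n = 3249$
$o{\left(X \right)} n = \left(394 + 10^{2} - 80\right) 3249 = \left(394 + 100 - 80\right) 3249 = 414 \cdot 3249 = 1345086$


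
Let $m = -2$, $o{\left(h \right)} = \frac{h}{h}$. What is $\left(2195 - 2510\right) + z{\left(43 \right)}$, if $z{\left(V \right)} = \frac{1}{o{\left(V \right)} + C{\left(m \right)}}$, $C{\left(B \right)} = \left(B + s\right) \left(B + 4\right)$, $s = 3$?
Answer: $- \frac{944}{3} \approx -314.67$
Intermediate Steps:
$o{\left(h \right)} = 1$
$C{\left(B \right)} = \left(3 + B\right) \left(4 + B\right)$ ($C{\left(B \right)} = \left(B + 3\right) \left(B + 4\right) = \left(3 + B\right) \left(4 + B\right)$)
$z{\left(V \right)} = \frac{1}{3}$ ($z{\left(V \right)} = \frac{1}{1 + \left(12 + \left(-2\right)^{2} + 7 \left(-2\right)\right)} = \frac{1}{1 + \left(12 + 4 - 14\right)} = \frac{1}{1 + 2} = \frac{1}{3}$)
$\left(2195 - 2510\right) + z{\left(43 \right)} = \left(2195 - 2510\right) + \frac{1}{3} = -315 + \frac{1}{3} = - \frac{944}{3}$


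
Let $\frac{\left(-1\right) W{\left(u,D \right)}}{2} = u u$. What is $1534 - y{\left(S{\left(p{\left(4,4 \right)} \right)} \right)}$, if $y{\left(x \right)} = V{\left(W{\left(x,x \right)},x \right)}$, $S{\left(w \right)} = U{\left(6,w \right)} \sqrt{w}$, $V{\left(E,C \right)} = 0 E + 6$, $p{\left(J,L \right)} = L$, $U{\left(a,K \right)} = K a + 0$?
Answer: $1528$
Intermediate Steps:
$U{\left(a,K \right)} = K a$
$W{\left(u,D \right)} = - 2 u^{2}$ ($W{\left(u,D \right)} = - 2 u u = - 2 u^{2}$)
$V{\left(E,C \right)} = 6$ ($V{\left(E,C \right)} = 0 + 6 = 6$)
$S{\left(w \right)} = 6 w^{\frac{3}{2}}$ ($S{\left(w \right)} = w 6 \sqrt{w} = 6 w \sqrt{w} = 6 w^{\frac{3}{2}}$)
$y{\left(x \right)} = 6$
$1534 - y{\left(S{\left(p{\left(4,4 \right)} \right)} \right)} = 1534 - 6 = 1528$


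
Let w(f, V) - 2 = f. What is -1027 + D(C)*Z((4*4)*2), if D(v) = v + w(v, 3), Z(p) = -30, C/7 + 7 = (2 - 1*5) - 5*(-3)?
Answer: -3187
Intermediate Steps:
w(f, V) = 2 + f
C = 35 (C = -49 + 7*((2 - 1*5) - 5*(-3)) = -49 + 7*((2 - 5) + 15) = -49 + 7*(-3 + 15) = -49 + 7*12 = -49 + 84 = 35)
D(v) = 2 + 2*v (D(v) = v + (2 + v) = 2 + 2*v)
-1027 + D(C)*Z((4*4)*2) = -1027 + (2 + 2*35)*(-30) = -1027 + (2 + 70)*(-30) = -1027 + 72*(-30) = -1027 - 2160 = -3187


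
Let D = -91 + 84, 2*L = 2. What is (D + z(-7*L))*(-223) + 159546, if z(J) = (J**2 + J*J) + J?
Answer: 140814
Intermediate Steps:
L = 1 (L = (1/2)*2 = 1)
D = -7
z(J) = J + 2*J**2 (z(J) = (J**2 + J**2) + J = 2*J**2 + J = J + 2*J**2)
(D + z(-7*L))*(-223) + 159546 = (-7 + (-7*1)*(1 + 2*(-7*1)))*(-223) + 159546 = (-7 - 7*(1 + 2*(-7)))*(-223) + 159546 = (-7 - 7*(1 - 14))*(-223) + 159546 = (-7 - 7*(-13))*(-223) + 159546 = (-7 + 91)*(-223) + 159546 = 84*(-223) + 159546 = -18732 + 159546 = 140814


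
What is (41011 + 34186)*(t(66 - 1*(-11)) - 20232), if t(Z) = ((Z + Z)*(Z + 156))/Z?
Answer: -1486343902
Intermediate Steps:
t(Z) = 312 + 2*Z (t(Z) = ((2*Z)*(156 + Z))/Z = (2*Z*(156 + Z))/Z = 312 + 2*Z)
(41011 + 34186)*(t(66 - 1*(-11)) - 20232) = (41011 + 34186)*((312 + 2*(66 - 1*(-11))) - 20232) = 75197*((312 + 2*(66 + 11)) - 20232) = 75197*((312 + 2*77) - 20232) = 75197*((312 + 154) - 20232) = 75197*(466 - 20232) = 75197*(-19766) = -1486343902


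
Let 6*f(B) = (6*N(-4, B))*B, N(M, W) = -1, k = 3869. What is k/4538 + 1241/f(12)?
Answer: -2792615/27228 ≈ -102.56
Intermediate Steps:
f(B) = -B (f(B) = ((6*(-1))*B)/6 = (-6*B)/6 = -B)
k/4538 + 1241/f(12) = 3869/4538 + 1241/((-1*12)) = 3869*(1/4538) + 1241/(-12) = 3869/4538 + 1241*(-1/12) = 3869/4538 - 1241/12 = -2792615/27228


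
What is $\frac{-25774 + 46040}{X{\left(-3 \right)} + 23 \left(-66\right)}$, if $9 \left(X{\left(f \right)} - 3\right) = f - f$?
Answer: $- \frac{20266}{1515} \approx -13.377$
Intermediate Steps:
$X{\left(f \right)} = 3$ ($X{\left(f \right)} = 3 + \frac{f - f}{9} = 3 + \frac{1}{9} \cdot 0 = 3 + 0 = 3$)
$\frac{-25774 + 46040}{X{\left(-3 \right)} + 23 \left(-66\right)} = \frac{-25774 + 46040}{3 + 23 \left(-66\right)} = \frac{20266}{3 - 1518} = \frac{20266}{-1515} = 20266 \left(- \frac{1}{1515}\right) = - \frac{20266}{1515}$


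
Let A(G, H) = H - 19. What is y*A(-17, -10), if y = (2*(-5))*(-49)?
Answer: -14210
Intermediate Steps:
A(G, H) = -19 + H
y = 490 (y = -10*(-49) = 490)
y*A(-17, -10) = 490*(-19 - 10) = 490*(-29) = -14210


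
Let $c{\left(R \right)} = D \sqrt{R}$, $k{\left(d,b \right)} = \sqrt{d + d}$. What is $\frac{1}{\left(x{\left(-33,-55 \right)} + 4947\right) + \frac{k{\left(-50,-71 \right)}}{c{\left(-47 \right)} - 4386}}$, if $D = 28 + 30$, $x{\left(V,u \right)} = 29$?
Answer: $\frac{29 \sqrt{47} + 2193 i}{5 + 144304 \sqrt{47} + 10912368 i} \approx 0.00020096 + 9.1319 \cdot 10^{-11} i$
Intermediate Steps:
$D = 58$
$k{\left(d,b \right)} = \sqrt{2} \sqrt{d}$ ($k{\left(d,b \right)} = \sqrt{2 d} = \sqrt{2} \sqrt{d}$)
$c{\left(R \right)} = 58 \sqrt{R}$
$\frac{1}{\left(x{\left(-33,-55 \right)} + 4947\right) + \frac{k{\left(-50,-71 \right)}}{c{\left(-47 \right)} - 4386}} = \frac{1}{\left(29 + 4947\right) + \frac{\sqrt{2} \sqrt{-50}}{58 \sqrt{-47} - 4386}} = \frac{1}{4976 + \frac{\sqrt{2} \cdot 5 i \sqrt{2}}{58 i \sqrt{47} - 4386}} = \frac{1}{4976 + \frac{10 i}{58 i \sqrt{47} - 4386}} = \frac{1}{4976 + \frac{10 i}{-4386 + 58 i \sqrt{47}}}$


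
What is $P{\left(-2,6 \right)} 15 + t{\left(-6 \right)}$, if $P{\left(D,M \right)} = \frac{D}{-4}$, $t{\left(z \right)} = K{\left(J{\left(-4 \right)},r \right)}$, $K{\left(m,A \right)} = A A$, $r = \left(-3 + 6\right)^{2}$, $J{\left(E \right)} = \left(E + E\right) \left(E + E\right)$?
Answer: $\frac{177}{2} \approx 88.5$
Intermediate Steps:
$J{\left(E \right)} = 4 E^{2}$ ($J{\left(E \right)} = 2 E 2 E = 4 E^{2}$)
$r = 9$ ($r = 3^{2} = 9$)
$K{\left(m,A \right)} = A^{2}$
$t{\left(z \right)} = 81$ ($t{\left(z \right)} = 9^{2} = 81$)
$P{\left(D,M \right)} = - \frac{D}{4}$ ($P{\left(D,M \right)} = D \left(- \frac{1}{4}\right) = - \frac{D}{4}$)
$P{\left(-2,6 \right)} 15 + t{\left(-6 \right)} = \left(- \frac{1}{4}\right) \left(-2\right) 15 + 81 = \frac{1}{2} \cdot 15 + 81 = \frac{15}{2} + 81 = \frac{177}{2}$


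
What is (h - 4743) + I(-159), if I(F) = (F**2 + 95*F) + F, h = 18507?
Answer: 23781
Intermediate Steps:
I(F) = F**2 + 96*F
(h - 4743) + I(-159) = (18507 - 4743) - 159*(96 - 159) = 13764 - 159*(-63) = 13764 + 10017 = 23781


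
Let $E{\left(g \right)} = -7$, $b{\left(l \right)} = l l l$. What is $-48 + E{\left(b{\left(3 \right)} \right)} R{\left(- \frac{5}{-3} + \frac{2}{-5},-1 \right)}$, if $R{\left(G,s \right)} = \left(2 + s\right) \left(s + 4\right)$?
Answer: $-69$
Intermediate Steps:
$b{\left(l \right)} = l^{3}$ ($b{\left(l \right)} = l^{2} l = l^{3}$)
$R{\left(G,s \right)} = \left(2 + s\right) \left(4 + s\right)$
$-48 + E{\left(b{\left(3 \right)} \right)} R{\left(- \frac{5}{-3} + \frac{2}{-5},-1 \right)} = -48 - 7 \left(8 + \left(-1\right)^{2} + 6 \left(-1\right)\right) = -48 - 7 \left(8 + 1 - 6\right) = -48 - 21 = -69$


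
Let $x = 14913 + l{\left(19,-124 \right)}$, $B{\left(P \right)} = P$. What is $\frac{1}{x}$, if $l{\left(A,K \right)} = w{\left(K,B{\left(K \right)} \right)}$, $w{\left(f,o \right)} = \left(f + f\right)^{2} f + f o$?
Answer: $- \frac{1}{7596207} \approx -1.3164 \cdot 10^{-7}$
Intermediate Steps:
$w{\left(f,o \right)} = 4 f^{3} + f o$ ($w{\left(f,o \right)} = \left(2 f\right)^{2} f + f o = 4 f^{2} f + f o = 4 f^{3} + f o$)
$l{\left(A,K \right)} = K \left(K + 4 K^{2}\right)$
$x = -7596207$ ($x = 14913 + \left(-124\right)^{2} \left(1 + 4 \left(-124\right)\right) = 14913 + 15376 \left(1 - 496\right) = 14913 + 15376 \left(-495\right) = 14913 - 7611120 = -7596207$)
$\frac{1}{x} = \frac{1}{-7596207} = - \frac{1}{7596207}$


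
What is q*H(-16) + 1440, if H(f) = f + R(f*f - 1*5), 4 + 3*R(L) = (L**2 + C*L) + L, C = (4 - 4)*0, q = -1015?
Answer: -64143680/3 ≈ -2.1381e+7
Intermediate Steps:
C = 0 (C = 0*0 = 0)
R(L) = -4/3 + L/3 + L**2/3 (R(L) = -4/3 + ((L**2 + 0*L) + L)/3 = -4/3 + ((L**2 + 0) + L)/3 = -4/3 + (L**2 + L)/3 = -4/3 + (L + L**2)/3 = -4/3 + (L/3 + L**2/3) = -4/3 + L/3 + L**2/3)
H(f) = -3 + f + f**2/3 + (-5 + f**2)**2/3 (H(f) = f + (-4/3 + (f*f - 1*5)/3 + (f*f - 1*5)**2/3) = f + (-4/3 + (f**2 - 5)/3 + (f**2 - 5)**2/3) = f + (-4/3 + (-5 + f**2)/3 + (-5 + f**2)**2/3) = f + (-4/3 + (-5/3 + f**2/3) + (-5 + f**2)**2/3) = f + (-3 + f**2/3 + (-5 + f**2)**2/3) = -3 + f + f**2/3 + (-5 + f**2)**2/3)
q*H(-16) + 1440 = -1015*(16/3 - 16 - 3*(-16)**2 + (1/3)*(-16)**4) + 1440 = -1015*(16/3 - 16 - 3*256 + (1/3)*65536) + 1440 = -1015*(16/3 - 16 - 768 + 65536/3) + 1440 = -1015*63200/3 + 1440 = -64148000/3 + 1440 = -64143680/3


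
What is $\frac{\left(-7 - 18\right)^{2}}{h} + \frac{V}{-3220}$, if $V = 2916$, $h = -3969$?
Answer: $- \frac{485218}{456435} \approx -1.0631$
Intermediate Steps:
$\frac{\left(-7 - 18\right)^{2}}{h} + \frac{V}{-3220} = \frac{\left(-7 - 18\right)^{2}}{-3969} + \frac{2916}{-3220} = \left(-25\right)^{2} \left(- \frac{1}{3969}\right) + 2916 \left(- \frac{1}{3220}\right) = 625 \left(- \frac{1}{3969}\right) - \frac{729}{805} = - \frac{625}{3969} - \frac{729}{805} = - \frac{485218}{456435}$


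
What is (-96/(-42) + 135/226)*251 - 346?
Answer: 597439/1582 ≈ 377.65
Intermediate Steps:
(-96/(-42) + 135/226)*251 - 346 = (-96*(-1/42) + 135*(1/226))*251 - 346 = (16/7 + 135/226)*251 - 346 = (4561/1582)*251 - 346 = 1144811/1582 - 346 = 597439/1582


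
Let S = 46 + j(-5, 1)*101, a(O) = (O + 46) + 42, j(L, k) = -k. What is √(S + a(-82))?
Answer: 7*I ≈ 7.0*I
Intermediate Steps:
a(O) = 88 + O (a(O) = (46 + O) + 42 = 88 + O)
S = -55 (S = 46 - 1*1*101 = 46 - 1*101 = 46 - 101 = -55)
√(S + a(-82)) = √(-55 + (88 - 82)) = √(-55 + 6) = √(-49) = 7*I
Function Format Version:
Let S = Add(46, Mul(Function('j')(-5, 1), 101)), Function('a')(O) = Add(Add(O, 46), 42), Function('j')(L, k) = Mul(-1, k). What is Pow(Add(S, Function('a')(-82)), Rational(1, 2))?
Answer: Mul(7, I) ≈ Mul(7.0000, I)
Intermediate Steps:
Function('a')(O) = Add(88, O) (Function('a')(O) = Add(Add(46, O), 42) = Add(88, O))
S = -55 (S = Add(46, Mul(Mul(-1, 1), 101)) = Add(46, Mul(-1, 101)) = Add(46, -101) = -55)
Pow(Add(S, Function('a')(-82)), Rational(1, 2)) = Pow(Add(-55, Add(88, -82)), Rational(1, 2)) = Pow(Add(-55, 6), Rational(1, 2)) = Pow(-49, Rational(1, 2)) = Mul(7, I)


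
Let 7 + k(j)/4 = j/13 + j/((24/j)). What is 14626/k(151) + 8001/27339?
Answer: 11190739515/2714334389 ≈ 4.1228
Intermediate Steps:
k(j) = -28 + j²/6 + 4*j/13 (k(j) = -28 + 4*(j/13 + j/((24/j))) = -28 + 4*(j*(1/13) + j*(j/24)) = -28 + 4*(j/13 + j²/24) = -28 + (j²/6 + 4*j/13) = -28 + j²/6 + 4*j/13)
14626/k(151) + 8001/27339 = 14626/(-28 + (⅙)*151² + (4/13)*151) + 8001/27339 = 14626/(-28 + (⅙)*22801 + 604/13) + 8001*(1/27339) = 14626/(-28 + 22801/6 + 604/13) + 2667/9113 = 14626/(297853/78) + 2667/9113 = 14626*(78/297853) + 2667/9113 = 1140828/297853 + 2667/9113 = 11190739515/2714334389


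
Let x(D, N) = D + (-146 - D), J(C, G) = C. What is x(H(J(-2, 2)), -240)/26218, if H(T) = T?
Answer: -73/13109 ≈ -0.0055687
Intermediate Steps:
x(D, N) = -146
x(H(J(-2, 2)), -240)/26218 = -146/26218 = -146*1/26218 = -73/13109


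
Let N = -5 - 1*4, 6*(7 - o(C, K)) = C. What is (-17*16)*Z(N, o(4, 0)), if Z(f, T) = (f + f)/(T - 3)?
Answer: 7344/5 ≈ 1468.8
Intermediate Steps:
o(C, K) = 7 - C/6
N = -9 (N = -5 - 4 = -9)
Z(f, T) = 2*f/(-3 + T) (Z(f, T) = (2*f)/(-3 + T) = 2*f/(-3 + T))
(-17*16)*Z(N, o(4, 0)) = (-17*16)*(2*(-9)/(-3 + (7 - 1/6*4))) = -544*(-9)/(-3 + (7 - 2/3)) = -544*(-9)/(-3 + 19/3) = -544*(-9)/10/3 = -544*(-9)*3/10 = -272*(-27/5) = 7344/5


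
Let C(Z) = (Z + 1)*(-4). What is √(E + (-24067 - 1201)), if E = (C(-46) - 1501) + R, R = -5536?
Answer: 5*I*√1285 ≈ 179.23*I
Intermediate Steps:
C(Z) = -4 - 4*Z (C(Z) = (1 + Z)*(-4) = -4 - 4*Z)
E = -6857 (E = ((-4 - 4*(-46)) - 1501) - 5536 = ((-4 + 184) - 1501) - 5536 = (180 - 1501) - 5536 = -1321 - 5536 = -6857)
√(E + (-24067 - 1201)) = √(-6857 + (-24067 - 1201)) = √(-6857 - 25268) = √(-32125) = 5*I*√1285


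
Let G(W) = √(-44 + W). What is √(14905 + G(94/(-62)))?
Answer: √(14323705 + 31*I*√43741)/31 ≈ 122.09 + 0.02763*I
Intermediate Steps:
√(14905 + G(94/(-62))) = √(14905 + √(-44 + 94/(-62))) = √(14905 + √(-44 + 94*(-1/62))) = √(14905 + √(-44 - 47/31)) = √(14905 + √(-1411/31)) = √(14905 + I*√43741/31)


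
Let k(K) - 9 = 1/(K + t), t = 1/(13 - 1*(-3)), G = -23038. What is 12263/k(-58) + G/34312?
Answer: 194930075243/142858012 ≈ 1364.5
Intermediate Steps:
t = 1/16 (t = 1/(13 + 3) = 1/16 ≈ 0.062500)
k(K) = 9 + 1/(1/16 + K) (k(K) = 9 + 1/(K + 1/16) = 9 + 1/(1/16 + K))
12263/k(-58) + G/34312 = 12263/(((25 + 144*(-58))/(1 + 16*(-58)))) - 23038/34312 = 12263/(((25 - 8352)/(1 - 928))) - 23038*1/34312 = 12263/((-8327/(-927))) - 11519/17156 = 12263/((-1/927*(-8327))) - 11519/17156 = 12263/(8327/927) - 11519/17156 = 12263*(927/8327) - 11519/17156 = 11367801/8327 - 11519/17156 = 194930075243/142858012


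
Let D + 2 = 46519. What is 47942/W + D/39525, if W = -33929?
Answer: -316632257/1341043725 ≈ -0.23611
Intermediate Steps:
D = 46517 (D = -2 + 46519 = 46517)
47942/W + D/39525 = 47942/(-33929) + 46517/39525 = 47942*(-1/33929) + 46517*(1/39525) = -47942/33929 + 46517/39525 = -316632257/1341043725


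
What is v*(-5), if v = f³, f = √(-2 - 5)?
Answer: 35*I*√7 ≈ 92.601*I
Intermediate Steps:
f = I*√7 (f = √(-7) = I*√7 ≈ 2.6458*I)
v = -7*I*√7 (v = (I*√7)³ = -7*I*√7 ≈ -18.52*I)
v*(-5) = -7*I*√7*(-5) = 35*I*√7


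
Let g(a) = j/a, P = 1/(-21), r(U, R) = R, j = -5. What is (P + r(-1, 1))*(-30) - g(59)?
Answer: -11765/413 ≈ -28.487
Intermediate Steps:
P = -1/21 ≈ -0.047619
g(a) = -5/a
(P + r(-1, 1))*(-30) - g(59) = (-1/21 + 1)*(-30) - (-5)/59 = (20/21)*(-30) - (-5)/59 = -200/7 - 1*(-5/59) = -200/7 + 5/59 = -11765/413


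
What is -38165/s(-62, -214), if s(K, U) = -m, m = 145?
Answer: 7633/29 ≈ 263.21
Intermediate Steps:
s(K, U) = -145 (s(K, U) = -1*145 = -145)
-38165/s(-62, -214) = -38165/(-145) = -38165*(-1/145) = 7633/29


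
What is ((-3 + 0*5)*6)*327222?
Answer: -5889996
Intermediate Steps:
((-3 + 0*5)*6)*327222 = ((-3 + 0)*6)*327222 = -3*6*327222 = -18*327222 = -5889996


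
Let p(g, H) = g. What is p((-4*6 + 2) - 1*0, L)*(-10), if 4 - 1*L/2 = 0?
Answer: 220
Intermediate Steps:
L = 8 (L = 8 - 2*0 = 8 + 0 = 8)
p((-4*6 + 2) - 1*0, L)*(-10) = ((-4*6 + 2) - 1*0)*(-10) = ((-24 + 2) + 0)*(-10) = (-22 + 0)*(-10) = -22*(-10) = 220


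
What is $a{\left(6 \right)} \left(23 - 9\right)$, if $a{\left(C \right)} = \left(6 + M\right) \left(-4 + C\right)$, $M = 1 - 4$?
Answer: $84$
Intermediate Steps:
$M = -3$ ($M = 1 - 4 = -3$)
$a{\left(C \right)} = -12 + 3 C$ ($a{\left(C \right)} = \left(6 - 3\right) \left(-4 + C\right) = 3 \left(-4 + C\right) = -12 + 3 C$)
$a{\left(6 \right)} \left(23 - 9\right) = \left(-12 + 3 \cdot 6\right) \left(23 - 9\right) = \left(-12 + 18\right) 14 = 6 \cdot 14 = 84$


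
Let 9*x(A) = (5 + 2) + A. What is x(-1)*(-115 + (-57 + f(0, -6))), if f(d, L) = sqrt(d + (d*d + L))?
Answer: -344/3 + 2*I*sqrt(6)/3 ≈ -114.67 + 1.633*I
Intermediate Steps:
f(d, L) = sqrt(L + d + d**2) (f(d, L) = sqrt(d + (d**2 + L)) = sqrt(d + (L + d**2)) = sqrt(L + d + d**2))
x(A) = 7/9 + A/9 (x(A) = ((5 + 2) + A)/9 = (7 + A)/9 = 7/9 + A/9)
x(-1)*(-115 + (-57 + f(0, -6))) = (7/9 + (1/9)*(-1))*(-115 + (-57 + sqrt(-6 + 0 + 0**2))) = (7/9 - 1/9)*(-115 + (-57 + sqrt(-6 + 0 + 0))) = 2*(-115 + (-57 + sqrt(-6)))/3 = 2*(-115 + (-57 + I*sqrt(6)))/3 = 2*(-172 + I*sqrt(6))/3 = -344/3 + 2*I*sqrt(6)/3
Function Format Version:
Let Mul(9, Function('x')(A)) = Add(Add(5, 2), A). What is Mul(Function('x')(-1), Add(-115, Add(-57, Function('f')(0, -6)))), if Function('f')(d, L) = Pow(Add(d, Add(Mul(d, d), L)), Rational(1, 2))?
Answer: Add(Rational(-344, 3), Mul(Rational(2, 3), I, Pow(6, Rational(1, 2)))) ≈ Add(-114.67, Mul(1.6330, I))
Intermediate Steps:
Function('f')(d, L) = Pow(Add(L, d, Pow(d, 2)), Rational(1, 2)) (Function('f')(d, L) = Pow(Add(d, Add(Pow(d, 2), L)), Rational(1, 2)) = Pow(Add(d, Add(L, Pow(d, 2))), Rational(1, 2)) = Pow(Add(L, d, Pow(d, 2)), Rational(1, 2)))
Function('x')(A) = Add(Rational(7, 9), Mul(Rational(1, 9), A)) (Function('x')(A) = Mul(Rational(1, 9), Add(Add(5, 2), A)) = Mul(Rational(1, 9), Add(7, A)) = Add(Rational(7, 9), Mul(Rational(1, 9), A)))
Mul(Function('x')(-1), Add(-115, Add(-57, Function('f')(0, -6)))) = Mul(Add(Rational(7, 9), Mul(Rational(1, 9), -1)), Add(-115, Add(-57, Pow(Add(-6, 0, Pow(0, 2)), Rational(1, 2))))) = Mul(Add(Rational(7, 9), Rational(-1, 9)), Add(-115, Add(-57, Pow(Add(-6, 0, 0), Rational(1, 2))))) = Mul(Rational(2, 3), Add(-115, Add(-57, Pow(-6, Rational(1, 2))))) = Mul(Rational(2, 3), Add(-115, Add(-57, Mul(I, Pow(6, Rational(1, 2)))))) = Mul(Rational(2, 3), Add(-172, Mul(I, Pow(6, Rational(1, 2))))) = Add(Rational(-344, 3), Mul(Rational(2, 3), I, Pow(6, Rational(1, 2))))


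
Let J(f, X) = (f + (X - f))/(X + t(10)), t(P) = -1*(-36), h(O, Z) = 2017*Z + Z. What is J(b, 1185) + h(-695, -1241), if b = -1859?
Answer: -1019265171/407 ≈ -2.5043e+6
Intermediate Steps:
h(O, Z) = 2018*Z
t(P) = 36
J(f, X) = X/(36 + X) (J(f, X) = (f + (X - f))/(X + 36) = X/(36 + X))
J(b, 1185) + h(-695, -1241) = 1185/(36 + 1185) + 2018*(-1241) = 1185/1221 - 2504338 = 1185*(1/1221) - 2504338 = 395/407 - 2504338 = -1019265171/407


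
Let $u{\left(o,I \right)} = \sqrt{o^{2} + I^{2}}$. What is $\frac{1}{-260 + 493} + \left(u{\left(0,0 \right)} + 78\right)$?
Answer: $\frac{18175}{233} \approx 78.004$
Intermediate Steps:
$u{\left(o,I \right)} = \sqrt{I^{2} + o^{2}}$
$\frac{1}{-260 + 493} + \left(u{\left(0,0 \right)} + 78\right) = \frac{1}{-260 + 493} + \left(\sqrt{0^{2} + 0^{2}} + 78\right) = \frac{1}{233} + \left(\sqrt{0 + 0} + 78\right) = \frac{1}{233} + \left(\sqrt{0} + 78\right) = \frac{1}{233} + \left(0 + 78\right) = \frac{1}{233} + 78 = \frac{18175}{233}$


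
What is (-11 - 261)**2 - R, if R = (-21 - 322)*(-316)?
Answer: -34404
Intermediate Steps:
R = 108388 (R = -343*(-316) = 108388)
(-11 - 261)**2 - R = (-11 - 261)**2 - 1*108388 = (-272)**2 - 108388 = 73984 - 108388 = -34404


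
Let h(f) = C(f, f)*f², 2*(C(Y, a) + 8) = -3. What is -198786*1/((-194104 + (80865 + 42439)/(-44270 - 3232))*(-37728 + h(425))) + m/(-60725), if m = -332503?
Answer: 1344108962316607146752/245474553437880414025 ≈ 5.4756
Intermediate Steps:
C(Y, a) = -19/2 (C(Y, a) = -8 + (½)*(-3) = -8 - 3/2 = -19/2)
h(f) = -19*f²/2
-198786*1/((-194104 + (80865 + 42439)/(-44270 - 3232))*(-37728 + h(425))) + m/(-60725) = -198786*1/((-194104 + (80865 + 42439)/(-44270 - 3232))*(-37728 - 19/2*425²)) - 332503/(-60725) = -198786*1/((-194104 + 123304/(-47502))*(-37728 - 19/2*180625)) - 332503*(-1/60725) = -198786*1/((-194104 + 123304*(-1/47502))*(-37728 - 3431875/2)) + 332503/60725 = -198786*(-2/(3507331*(-194104 - 61652/23751))) + 332503/60725 = -198786/((-4610225756/23751*(-3507331/2))) + 332503/60725 = -198786/8084793855508618/23751 + 332503/60725 = -198786*23751/8084793855508618 + 332503/60725 = -2360683143/4042396927754309 + 332503/60725 = 1344108962316607146752/245474553437880414025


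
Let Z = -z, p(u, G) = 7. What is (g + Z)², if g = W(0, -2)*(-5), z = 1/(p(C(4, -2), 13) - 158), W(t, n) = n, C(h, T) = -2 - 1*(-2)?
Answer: 2283121/22801 ≈ 100.13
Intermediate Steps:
C(h, T) = 0 (C(h, T) = -2 + 2 = 0)
z = -1/151 (z = 1/(7 - 158) = 1/(-151) = -1/151 ≈ -0.0066225)
Z = 1/151 (Z = -1*(-1/151) = 1/151 ≈ 0.0066225)
g = 10 (g = -2*(-5) = 10)
(g + Z)² = (10 + 1/151)² = (1511/151)² = 2283121/22801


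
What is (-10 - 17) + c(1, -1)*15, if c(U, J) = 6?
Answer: 63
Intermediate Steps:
(-10 - 17) + c(1, -1)*15 = (-10 - 17) + 6*15 = -27 + 90 = 63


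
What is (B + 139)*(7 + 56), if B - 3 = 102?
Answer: 15372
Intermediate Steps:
B = 105 (B = 3 + 102 = 105)
(B + 139)*(7 + 56) = (105 + 139)*(7 + 56) = 244*63 = 15372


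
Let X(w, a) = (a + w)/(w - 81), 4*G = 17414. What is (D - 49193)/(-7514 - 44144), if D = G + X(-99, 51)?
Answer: 1345177/1549740 ≈ 0.86800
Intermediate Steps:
G = 8707/2 (G = (¼)*17414 = 8707/2 ≈ 4353.5)
X(w, a) = (a + w)/(-81 + w)
D = 130613/30 (D = 8707/2 + (51 - 99)/(-81 - 99) = 8707/2 - 48/(-180) = 8707/2 - 1/180*(-48) = 8707/2 + 4/15 = 130613/30 ≈ 4353.8)
(D - 49193)/(-7514 - 44144) = (130613/30 - 49193)/(-7514 - 44144) = -1345177/30/(-51658) = -1345177/30*(-1/51658) = 1345177/1549740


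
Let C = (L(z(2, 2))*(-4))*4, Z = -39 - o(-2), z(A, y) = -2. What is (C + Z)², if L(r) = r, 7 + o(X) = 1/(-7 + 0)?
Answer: 1/49 ≈ 0.020408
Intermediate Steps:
o(X) = -50/7 (o(X) = -7 + 1/(-7 + 0) = -7 + 1/(-7) = -7 - ⅐ = -50/7)
Z = -223/7 (Z = -39 - 1*(-50/7) = -39 + 50/7 = -223/7 ≈ -31.857)
C = 32 (C = -2*(-4)*4 = 8*4 = 32)
(C + Z)² = (32 - 223/7)² = (⅐)² = 1/49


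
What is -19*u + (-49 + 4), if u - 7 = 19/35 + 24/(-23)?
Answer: -135633/805 ≈ -168.49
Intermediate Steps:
u = 5232/805 (u = 7 + (19/35 + 24/(-23)) = 7 + (19*(1/35) + 24*(-1/23)) = 7 + (19/35 - 24/23) = 7 - 403/805 = 5232/805 ≈ 6.4994)
-19*u + (-49 + 4) = -19*5232/805 + (-49 + 4) = -99408/805 - 45 = -135633/805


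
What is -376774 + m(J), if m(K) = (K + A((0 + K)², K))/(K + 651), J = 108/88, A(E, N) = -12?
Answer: -1802110121/4783 ≈ -3.7677e+5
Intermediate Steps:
J = 27/22 (J = 108*(1/88) = 27/22 ≈ 1.2273)
m(K) = (-12 + K)/(651 + K) (m(K) = (K - 12)/(K + 651) = (-12 + K)/(651 + K))
-376774 + m(J) = -376774 + (-12 + 27/22)/(651 + 27/22) = -376774 - 237/22/(14349/22) = -376774 + (22/14349)*(-237/22) = -376774 - 79/4783 = -1802110121/4783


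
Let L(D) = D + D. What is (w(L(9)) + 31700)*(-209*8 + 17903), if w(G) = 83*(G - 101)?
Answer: 402707341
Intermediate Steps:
L(D) = 2*D
w(G) = -8383 + 83*G (w(G) = 83*(-101 + G) = -8383 + 83*G)
(w(L(9)) + 31700)*(-209*8 + 17903) = ((-8383 + 83*(2*9)) + 31700)*(-209*8 + 17903) = ((-8383 + 83*18) + 31700)*(-1672 + 17903) = ((-8383 + 1494) + 31700)*16231 = (-6889 + 31700)*16231 = 24811*16231 = 402707341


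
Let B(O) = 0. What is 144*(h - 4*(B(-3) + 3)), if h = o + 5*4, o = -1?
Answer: 1008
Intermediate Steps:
h = 19 (h = -1 + 5*4 = -1 + 20 = 19)
144*(h - 4*(B(-3) + 3)) = 144*(19 - 4*(0 + 3)) = 144*(19 - 4*3) = 144*(19 - 12) = 144*7 = 1008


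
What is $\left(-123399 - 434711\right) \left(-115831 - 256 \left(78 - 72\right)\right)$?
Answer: $65503696370$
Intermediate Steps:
$\left(-123399 - 434711\right) \left(-115831 - 256 \left(78 - 72\right)\right) = - 558110 \left(-115831 - 1536\right) = \left(-558110\right) \left(-117367\right) = 65503696370$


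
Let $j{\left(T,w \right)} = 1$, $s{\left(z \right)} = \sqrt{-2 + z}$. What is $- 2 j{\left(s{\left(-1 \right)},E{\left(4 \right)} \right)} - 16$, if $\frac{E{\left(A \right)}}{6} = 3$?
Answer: $-18$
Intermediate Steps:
$E{\left(A \right)} = 18$ ($E{\left(A \right)} = 6 \cdot 3 = 18$)
$- 2 j{\left(s{\left(-1 \right)},E{\left(4 \right)} \right)} - 16 = \left(-2\right) 1 - 16 = -2 - 16 = -18$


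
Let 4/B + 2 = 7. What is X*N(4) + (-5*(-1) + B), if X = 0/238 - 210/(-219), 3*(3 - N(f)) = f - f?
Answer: 3167/365 ≈ 8.6767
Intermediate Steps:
B = 4/5 (B = 4/(-2 + 7) = 4/5 ≈ 0.80000)
N(f) = 3 (N(f) = 3 - (f - f)/3 = 3 - 1/3*0 = 3 + 0 = 3)
X = 70/73 (X = 0*(1/238) - 210*(-1/219) = 0 + 70/73 = 70/73 ≈ 0.95890)
X*N(4) + (-5*(-1) + B) = (70/73)*3 + (-5*(-1) + 4/5) = 210/73 + (5 + 4/5) = 210/73 + 29/5 = 3167/365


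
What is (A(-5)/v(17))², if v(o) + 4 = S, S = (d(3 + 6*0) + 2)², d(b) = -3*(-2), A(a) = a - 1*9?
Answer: 49/900 ≈ 0.054444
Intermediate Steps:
A(a) = -9 + a (A(a) = a - 9 = -9 + a)
d(b) = 6
S = 64 (S = (6 + 2)² = 8² = 64)
v(o) = 60 (v(o) = -4 + 64 = 60)
(A(-5)/v(17))² = ((-9 - 5)/60)² = (-14*1/60)² = (-7/30)² = 49/900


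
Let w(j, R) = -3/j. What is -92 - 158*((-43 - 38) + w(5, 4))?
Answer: 64004/5 ≈ 12801.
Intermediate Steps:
-92 - 158*((-43 - 38) + w(5, 4)) = -92 - 158*((-43 - 38) - 3/5) = -92 - 158*(-81 - 3*1/5) = -92 - 158*(-81 - 3/5) = -92 - 158*(-408/5) = -92 + 64464/5 = 64004/5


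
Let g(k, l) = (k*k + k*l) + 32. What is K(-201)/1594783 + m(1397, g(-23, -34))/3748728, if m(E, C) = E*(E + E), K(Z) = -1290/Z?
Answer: 208531127318269/200276657481804 ≈ 1.0412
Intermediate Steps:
g(k, l) = 32 + k² + k*l (g(k, l) = (k² + k*l) + 32 = 32 + k² + k*l)
m(E, C) = 2*E² (m(E, C) = E*(2*E) = 2*E²)
K(-201)/1594783 + m(1397, g(-23, -34))/3748728 = -1290/(-201)/1594783 + (2*1397²)/3748728 = -1290*(-1/201)*(1/1594783) + (2*1951609)*(1/3748728) = (430/67)*(1/1594783) + 3903218*(1/3748728) = 430/106850461 + 1951609/1874364 = 208531127318269/200276657481804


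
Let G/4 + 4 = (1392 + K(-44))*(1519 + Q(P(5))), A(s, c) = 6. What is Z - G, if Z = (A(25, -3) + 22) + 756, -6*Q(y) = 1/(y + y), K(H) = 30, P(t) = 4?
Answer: -17278307/2 ≈ -8.6392e+6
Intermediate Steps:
Q(y) = -1/(12*y) (Q(y) = -1/(6*(y + y)) = -1/(2*y)/6 = -1/(12*y))
G = 17279875/2 (G = -16 + 4*((1392 + 30)*(1519 - 1/12/4)) = -16 + 4*(1422*(1519 - 1/12*1/4)) = -16 + 4*(1422*(1519 - 1/48)) = -16 + 4*(1422*(72911/48)) = -16 + 4*(17279907/8) = -16 + 17279907/2 = 17279875/2 ≈ 8.6399e+6)
Z = 784 (Z = (6 + 22) + 756 = 28 + 756 = 784)
Z - G = 784 - 1*17279875/2 = 784 - 17279875/2 = -17278307/2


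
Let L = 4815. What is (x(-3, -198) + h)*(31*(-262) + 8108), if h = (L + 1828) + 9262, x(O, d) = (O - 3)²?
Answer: -223174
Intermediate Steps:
x(O, d) = (-3 + O)²
h = 15905 (h = (4815 + 1828) + 9262 = 6643 + 9262 = 15905)
(x(-3, -198) + h)*(31*(-262) + 8108) = ((-3 - 3)² + 15905)*(31*(-262) + 8108) = ((-6)² + 15905)*(-8122 + 8108) = (36 + 15905)*(-14) = 15941*(-14) = -223174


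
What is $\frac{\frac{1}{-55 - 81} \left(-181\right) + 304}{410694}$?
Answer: $\frac{41525}{55854384} \approx 0.00074345$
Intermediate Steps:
$\frac{\frac{1}{-55 - 81} \left(-181\right) + 304}{410694} = \left(\frac{1}{-136} \left(-181\right) + 304\right) \frac{1}{410694} = \left(\left(- \frac{1}{136}\right) \left(-181\right) + 304\right) \frac{1}{410694} = \left(\frac{181}{136} + 304\right) \frac{1}{410694} = \frac{41525}{136} \cdot \frac{1}{410694} = \frac{41525}{55854384}$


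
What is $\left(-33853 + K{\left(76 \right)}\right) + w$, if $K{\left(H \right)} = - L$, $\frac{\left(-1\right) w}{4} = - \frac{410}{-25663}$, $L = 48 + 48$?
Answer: $- \frac{871234827}{25663} \approx -33949.0$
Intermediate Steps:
$L = 96$
$w = - \frac{1640}{25663}$ ($w = - 4 \left(- \frac{410}{-25663}\right) = - 4 \left(\left(-410\right) \left(- \frac{1}{25663}\right)\right) = \left(-4\right) \frac{410}{25663} = - \frac{1640}{25663} \approx -0.063905$)
$K{\left(H \right)} = -96$ ($K{\left(H \right)} = \left(-1\right) 96 = -96$)
$\left(-33853 + K{\left(76 \right)}\right) + w = \left(-33853 - 96\right) - \frac{1640}{25663} = -33949 - \frac{1640}{25663} = - \frac{871234827}{25663}$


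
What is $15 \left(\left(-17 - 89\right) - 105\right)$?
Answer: $-3165$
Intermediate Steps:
$15 \left(\left(-17 - 89\right) - 105\right) = 15 \left(-106 - 105\right) = 15 \left(-211\right) = -3165$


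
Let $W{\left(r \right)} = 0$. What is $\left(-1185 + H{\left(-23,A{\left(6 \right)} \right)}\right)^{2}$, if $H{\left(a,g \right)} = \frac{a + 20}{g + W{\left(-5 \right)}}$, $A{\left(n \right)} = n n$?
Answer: $\frac{202236841}{144} \approx 1.4044 \cdot 10^{6}$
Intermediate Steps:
$A{\left(n \right)} = n^{2}$
$H{\left(a,g \right)} = \frac{20 + a}{g}$ ($H{\left(a,g \right)} = \frac{a + 20}{g + 0} = \frac{20 + a}{g}$)
$\left(-1185 + H{\left(-23,A{\left(6 \right)} \right)}\right)^{2} = \left(-1185 + \frac{20 - 23}{6^{2}}\right)^{2} = \left(-1185 + \frac{1}{36} \left(-3\right)\right)^{2} = \left(-1185 - \frac{1}{12}\right)^{2} = \left(- \frac{14221}{12}\right)^{2} = \frac{202236841}{144}$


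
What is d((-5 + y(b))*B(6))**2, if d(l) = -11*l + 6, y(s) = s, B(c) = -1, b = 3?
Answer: 256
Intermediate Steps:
d(l) = 6 - 11*l
d((-5 + y(b))*B(6))**2 = (6 - 11*(-5 + 3)*(-1))**2 = (6 - (-22)*(-1))**2 = (6 - 11*2)**2 = (6 - 22)**2 = (-16)**2 = 256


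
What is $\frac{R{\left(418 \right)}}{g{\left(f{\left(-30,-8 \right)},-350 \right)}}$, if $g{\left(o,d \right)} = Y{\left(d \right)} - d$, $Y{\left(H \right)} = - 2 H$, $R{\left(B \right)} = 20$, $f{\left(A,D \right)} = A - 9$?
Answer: $\frac{2}{105} \approx 0.019048$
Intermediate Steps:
$f{\left(A,D \right)} = -9 + A$
$g{\left(o,d \right)} = - 3 d$ ($g{\left(o,d \right)} = - 2 d - d = - 3 d$)
$\frac{R{\left(418 \right)}}{g{\left(f{\left(-30,-8 \right)},-350 \right)}} = \frac{20}{\left(-3\right) \left(-350\right)} = \frac{20}{1050} = 20 \cdot \frac{1}{1050} = \frac{2}{105}$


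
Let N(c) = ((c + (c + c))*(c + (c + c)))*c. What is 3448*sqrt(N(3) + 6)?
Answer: 3448*sqrt(249) ≈ 54409.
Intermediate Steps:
N(c) = 9*c**3 (N(c) = ((c + 2*c)*(c + 2*c))*c = ((3*c)*(3*c))*c = (9*c**2)*c = 9*c**3)
3448*sqrt(N(3) + 6) = 3448*sqrt(9*3**3 + 6) = 3448*sqrt(9*27 + 6) = 3448*sqrt(243 + 6) = 3448*sqrt(249)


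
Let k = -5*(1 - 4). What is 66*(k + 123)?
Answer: 9108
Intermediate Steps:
k = 15 (k = -5*(-3) = 15)
66*(k + 123) = 66*(15 + 123) = 66*138 = 9108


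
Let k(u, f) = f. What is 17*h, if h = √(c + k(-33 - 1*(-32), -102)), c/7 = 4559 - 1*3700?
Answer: 17*√5911 ≈ 1307.0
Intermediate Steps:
c = 6013 (c = 7*(4559 - 1*3700) = 7*(4559 - 3700) = 7*859 = 6013)
h = √5911 (h = √(6013 - 102) = √5911 ≈ 76.883)
17*h = 17*√5911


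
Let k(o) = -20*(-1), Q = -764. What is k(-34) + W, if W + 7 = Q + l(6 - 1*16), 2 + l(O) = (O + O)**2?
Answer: -353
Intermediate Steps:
l(O) = -2 + 4*O**2 (l(O) = -2 + (O + O)**2 = -2 + (2*O)**2 = -2 + 4*O**2)
k(o) = 20
W = -373 (W = -7 + (-764 + (-2 + 4*(6 - 1*16)**2)) = -7 + (-764 + (-2 + 4*(6 - 16)**2)) = -7 + (-764 + (-2 + 4*(-10)**2)) = -7 + (-764 + (-2 + 4*100)) = -7 + (-764 + (-2 + 400)) = -7 + (-764 + 398) = -7 - 366 = -373)
k(-34) + W = 20 - 373 = -353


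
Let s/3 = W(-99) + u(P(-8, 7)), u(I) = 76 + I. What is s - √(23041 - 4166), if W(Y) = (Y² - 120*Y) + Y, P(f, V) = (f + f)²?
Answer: 65742 - 5*√755 ≈ 65605.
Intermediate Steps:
P(f, V) = 4*f² (P(f, V) = (2*f)² = 4*f²)
W(Y) = Y² - 119*Y
s = 65742 (s = 3*(-99*(-119 - 99) + (76 + 4*(-8)²)) = 3*(-99*(-218) + (76 + 4*64)) = 3*(21582 + (76 + 256)) = 3*(21582 + 332) = 3*21914 = 65742)
s - √(23041 - 4166) = 65742 - √(23041 - 4166) = 65742 - √18875 = 65742 - 5*√755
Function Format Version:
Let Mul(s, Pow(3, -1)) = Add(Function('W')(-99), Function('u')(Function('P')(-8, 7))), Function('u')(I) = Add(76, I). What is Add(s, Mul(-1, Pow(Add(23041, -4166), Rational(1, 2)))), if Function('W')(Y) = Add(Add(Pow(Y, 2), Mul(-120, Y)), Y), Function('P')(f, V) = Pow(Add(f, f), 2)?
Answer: Add(65742, Mul(-5, Pow(755, Rational(1, 2)))) ≈ 65605.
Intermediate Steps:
Function('P')(f, V) = Mul(4, Pow(f, 2)) (Function('P')(f, V) = Pow(Mul(2, f), 2) = Mul(4, Pow(f, 2)))
Function('W')(Y) = Add(Pow(Y, 2), Mul(-119, Y))
s = 65742 (s = Mul(3, Add(Mul(-99, Add(-119, -99)), Add(76, Mul(4, Pow(-8, 2))))) = Mul(3, Add(Mul(-99, -218), Add(76, Mul(4, 64)))) = Mul(3, Add(21582, Add(76, 256))) = Mul(3, Add(21582, 332)) = Mul(3, 21914) = 65742)
Add(s, Mul(-1, Pow(Add(23041, -4166), Rational(1, 2)))) = Add(65742, Mul(-1, Pow(Add(23041, -4166), Rational(1, 2)))) = Add(65742, Mul(-1, Pow(18875, Rational(1, 2)))) = Add(65742, Mul(-1, Mul(5, Pow(755, Rational(1, 2))))) = Add(65742, Mul(-5, Pow(755, Rational(1, 2))))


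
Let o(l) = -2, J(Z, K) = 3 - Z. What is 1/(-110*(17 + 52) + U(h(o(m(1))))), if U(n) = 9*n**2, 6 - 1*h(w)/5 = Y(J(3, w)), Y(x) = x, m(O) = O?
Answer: 1/510 ≈ 0.0019608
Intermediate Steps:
h(w) = 30 (h(w) = 30 - 5*(3 - 1*3) = 30 - 5*(3 - 3) = 30 - 5*0 = 30 + 0 = 30)
1/(-110*(17 + 52) + U(h(o(m(1))))) = 1/(-110*(17 + 52) + 9*30**2) = 1/(-110*69 + 9*900) = 1/(-7590 + 8100) = 1/510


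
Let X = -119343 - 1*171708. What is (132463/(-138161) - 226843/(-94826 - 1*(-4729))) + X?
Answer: -3622951896682655/12447891617 ≈ -2.9105e+5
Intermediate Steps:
X = -291051 (X = -119343 - 171708 = -291051)
(132463/(-138161) - 226843/(-94826 - 1*(-4729))) + X = (132463/(-138161) - 226843/(-94826 - 1*(-4729))) - 291051 = (132463*(-1/138161) - 226843/(-94826 + 4729)) - 291051 = (-132463/138161 - 226843/(-90097)) - 291051 = (-132463/138161 - 226843*(-1/90097)) - 291051 = (-132463/138161 + 226843/90097) - 291051 = 19406336812/12447891617 - 291051 = -3622951896682655/12447891617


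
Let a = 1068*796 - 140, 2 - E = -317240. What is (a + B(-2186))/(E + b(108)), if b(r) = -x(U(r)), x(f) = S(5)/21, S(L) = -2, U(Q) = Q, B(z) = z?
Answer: 8901921/3331042 ≈ 2.6724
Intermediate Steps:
E = 317242 (E = 2 - 1*(-317240) = 2 + 317240 = 317242)
x(f) = -2/21
b(r) = 2/21 (b(r) = -1*(-2/21) = 2/21)
a = 849988 (a = 850128 - 140 = 849988)
(a + B(-2186))/(E + b(108)) = (849988 - 2186)/(317242 + 2/21) = 847802/(6662084/21) = 847802*(21/6662084) = 8901921/3331042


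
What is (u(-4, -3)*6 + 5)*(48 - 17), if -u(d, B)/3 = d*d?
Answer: -8773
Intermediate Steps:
u(d, B) = -3*d² (u(d, B) = -3*d*d = -3*d²)
(u(-4, -3)*6 + 5)*(48 - 17) = (-3*(-4)²*6 + 5)*(48 - 17) = (-3*16*6 + 5)*31 = (-48*6 + 5)*31 = (-288 + 5)*31 = -283*31 = -8773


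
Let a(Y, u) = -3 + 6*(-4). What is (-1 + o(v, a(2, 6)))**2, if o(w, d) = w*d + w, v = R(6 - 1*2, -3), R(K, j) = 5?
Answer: 17161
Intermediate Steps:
v = 5
a(Y, u) = -27 (a(Y, u) = -3 - 24 = -27)
o(w, d) = w + d*w (o(w, d) = d*w + w = w + d*w)
(-1 + o(v, a(2, 6)))**2 = (-1 + 5*(1 - 27))**2 = (-1 + 5*(-26))**2 = (-1 - 130)**2 = (-131)**2 = 17161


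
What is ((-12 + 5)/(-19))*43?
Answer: 301/19 ≈ 15.842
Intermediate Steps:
((-12 + 5)/(-19))*43 = -1/19*(-7)*43 = (7/19)*43 = 301/19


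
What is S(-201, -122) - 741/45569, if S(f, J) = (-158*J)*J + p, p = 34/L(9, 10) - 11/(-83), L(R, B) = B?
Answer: -44472720171081/18911135 ≈ -2.3517e+6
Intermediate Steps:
p = 1466/415 (p = 34/10 - 11/(-83) = 34*(⅒) - 11*(-1/83) = 17/5 + 11/83 = 1466/415 ≈ 3.5325)
S(f, J) = 1466/415 - 158*J² (S(f, J) = (-158*J)*J + 1466/415 = -158*J² + 1466/415 = 1466/415 - 158*J²)
S(-201, -122) - 741/45569 = (1466/415 - 158*(-122)²) - 741/45569 = (1466/415 - 158*14884) - 741/45569 = (1466/415 - 2351672) - 1*741/45569 = -975942414/415 - 741/45569 = -44472720171081/18911135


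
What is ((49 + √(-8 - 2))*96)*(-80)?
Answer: -376320 - 7680*I*√10 ≈ -3.7632e+5 - 24286.0*I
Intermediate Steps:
((49 + √(-8 - 2))*96)*(-80) = ((49 + √(-10))*96)*(-80) = ((49 + I*√10)*96)*(-80) = (4704 + 96*I*√10)*(-80) = -376320 - 7680*I*√10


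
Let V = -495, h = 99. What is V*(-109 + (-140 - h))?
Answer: 172260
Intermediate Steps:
V*(-109 + (-140 - h)) = -495*(-109 + (-140 - 1*99)) = -495*(-109 + (-140 - 99)) = -495*(-109 - 239) = -495*(-348) = 172260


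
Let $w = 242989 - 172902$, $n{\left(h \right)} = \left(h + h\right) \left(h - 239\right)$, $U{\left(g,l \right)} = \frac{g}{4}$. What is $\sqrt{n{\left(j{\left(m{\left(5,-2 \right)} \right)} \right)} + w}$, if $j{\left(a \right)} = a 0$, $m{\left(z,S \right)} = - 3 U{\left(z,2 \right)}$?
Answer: $\sqrt{70087} \approx 264.74$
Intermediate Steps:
$U{\left(g,l \right)} = \frac{g}{4}$ ($U{\left(g,l \right)} = g \frac{1}{4} = \frac{g}{4}$)
$m{\left(z,S \right)} = - \frac{3 z}{4}$ ($m{\left(z,S \right)} = - 3 \frac{z}{4} = - \frac{3 z}{4}$)
$j{\left(a \right)} = 0$
$n{\left(h \right)} = 2 h \left(-239 + h\right)$
$w = 70087$
$\sqrt{n{\left(j{\left(m{\left(5,-2 \right)} \right)} \right)} + w} = \sqrt{2 \cdot 0 \left(-239 + 0\right) + 70087} = \sqrt{2 \cdot 0 \left(-239\right) + 70087} = \sqrt{0 + 70087} = \sqrt{70087}$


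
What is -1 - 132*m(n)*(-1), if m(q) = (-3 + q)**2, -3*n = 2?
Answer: 5321/3 ≈ 1773.7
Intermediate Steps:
n = -2/3 (n = -1/3*2 = -2/3 ≈ -0.66667)
-1 - 132*m(n)*(-1) = -1 - 132*(-3 - 2/3)**2*(-1) = -1 - 132*(-11/3)**2*(-1) = -1 - 5324*(-1)/3 = -1 - 132*(-121/9) = -1 + 5324/3 = 5321/3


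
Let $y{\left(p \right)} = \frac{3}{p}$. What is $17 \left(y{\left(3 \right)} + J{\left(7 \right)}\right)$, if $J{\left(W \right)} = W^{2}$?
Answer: $850$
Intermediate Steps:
$17 \left(y{\left(3 \right)} + J{\left(7 \right)}\right) = 17 \left(\frac{3}{3} + 7^{2}\right) = 17 \left(3 \cdot \frac{1}{3} + 49\right) = 17 \left(1 + 49\right) = 17 \cdot 50 = 850$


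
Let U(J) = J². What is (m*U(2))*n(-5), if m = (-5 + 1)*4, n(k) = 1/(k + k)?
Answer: 32/5 ≈ 6.4000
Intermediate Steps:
n(k) = 1/(2*k)
m = -16 (m = -4*4 = -16)
(m*U(2))*n(-5) = (-16*2²)*((½)/(-5)) = (-16*4)*((½)*(-⅕)) = -64*(-⅒) = 32/5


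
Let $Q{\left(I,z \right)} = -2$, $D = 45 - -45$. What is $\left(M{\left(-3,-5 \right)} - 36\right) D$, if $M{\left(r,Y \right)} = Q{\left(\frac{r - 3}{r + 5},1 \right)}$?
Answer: $-3420$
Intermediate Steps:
$D = 90$ ($D = 45 + 45 = 90$)
$M{\left(r,Y \right)} = -2$
$\left(M{\left(-3,-5 \right)} - 36\right) D = \left(-2 - 36\right) 90 = \left(-38\right) 90 = -3420$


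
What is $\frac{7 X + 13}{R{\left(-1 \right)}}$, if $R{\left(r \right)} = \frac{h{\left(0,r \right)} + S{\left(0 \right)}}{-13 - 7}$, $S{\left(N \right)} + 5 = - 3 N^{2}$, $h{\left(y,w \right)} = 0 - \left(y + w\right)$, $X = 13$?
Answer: $520$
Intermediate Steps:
$h{\left(y,w \right)} = - w - y$ ($h{\left(y,w \right)} = 0 - \left(w + y\right) = - w - y$)
$S{\left(N \right)} = -5 - 3 N^{2}$
$R{\left(r \right)} = \frac{1}{4} + \frac{r}{20}$ ($R{\left(r \right)} = \frac{\left(- r - 0\right) - \left(5 + 3 \cdot 0^{2}\right)}{-13 - 7} = \frac{\left(- r + 0\right) - 5}{-20} = \left(- r + \left(-5 + 0\right)\right) \left(- \frac{1}{20}\right) = \left(- r - 5\right) \left(- \frac{1}{20}\right) = \left(-5 - r\right) \left(- \frac{1}{20}\right) = \frac{1}{4} + \frac{r}{20}$)
$\frac{7 X + 13}{R{\left(-1 \right)}} = \frac{7 \cdot 13 + 13}{\frac{1}{4} + \frac{1}{20} \left(-1\right)} = \frac{91 + 13}{\frac{1}{4} - \frac{1}{20}} = 104 \frac{1}{\frac{1}{5}} = 104 \cdot 5 = 520$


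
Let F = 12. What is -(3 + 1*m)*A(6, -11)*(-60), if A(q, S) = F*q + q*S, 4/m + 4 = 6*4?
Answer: 1152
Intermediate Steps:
m = ⅕ (m = 4/(-4 + 6*4) = 4/(-4 + 24) = 4/20 = 4*(1/20) = ⅕ ≈ 0.20000)
A(q, S) = 12*q + S*q (A(q, S) = 12*q + q*S = 12*q + S*q)
-(3 + 1*m)*A(6, -11)*(-60) = -(3 + 1*(⅕))*(6*(12 - 11))*(-60) = -(3 + ⅕)*(6*1)*(-60) = -(16/5)*6*(-60) = -96*(-60)/5 = -1*(-1152) = 1152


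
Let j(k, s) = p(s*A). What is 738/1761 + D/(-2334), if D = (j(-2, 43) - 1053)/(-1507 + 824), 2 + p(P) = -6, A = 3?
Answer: 391531205/935749614 ≈ 0.41841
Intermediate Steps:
p(P) = -8 (p(P) = -2 - 6 = -8)
j(k, s) = -8
D = 1061/683 (D = (-8 - 1053)/(-1507 + 824) = -1061/(-683) = -1061*(-1/683) = 1061/683 ≈ 1.5534)
738/1761 + D/(-2334) = 738/1761 + (1061/683)/(-2334) = 738*(1/1761) + (1061/683)*(-1/2334) = 246/587 - 1061/1594122 = 391531205/935749614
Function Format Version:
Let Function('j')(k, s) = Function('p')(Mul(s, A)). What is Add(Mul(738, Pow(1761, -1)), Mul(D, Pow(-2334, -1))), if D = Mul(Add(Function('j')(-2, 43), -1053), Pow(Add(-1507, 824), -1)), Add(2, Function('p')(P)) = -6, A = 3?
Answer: Rational(391531205, 935749614) ≈ 0.41841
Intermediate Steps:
Function('p')(P) = -8 (Function('p')(P) = Add(-2, -6) = -8)
Function('j')(k, s) = -8
D = Rational(1061, 683) (D = Mul(Add(-8, -1053), Pow(Add(-1507, 824), -1)) = Mul(-1061, Pow(-683, -1)) = Mul(-1061, Rational(-1, 683)) = Rational(1061, 683) ≈ 1.5534)
Add(Mul(738, Pow(1761, -1)), Mul(D, Pow(-2334, -1))) = Add(Mul(738, Pow(1761, -1)), Mul(Rational(1061, 683), Pow(-2334, -1))) = Add(Mul(738, Rational(1, 1761)), Mul(Rational(1061, 683), Rational(-1, 2334))) = Add(Rational(246, 587), Rational(-1061, 1594122)) = Rational(391531205, 935749614)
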